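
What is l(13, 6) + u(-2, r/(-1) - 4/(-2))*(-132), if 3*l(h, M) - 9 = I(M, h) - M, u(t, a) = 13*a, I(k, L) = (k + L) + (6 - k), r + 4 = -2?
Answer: -41162/3 ≈ -13721.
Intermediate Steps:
r = -6 (r = -4 - 2 = -6)
I(k, L) = 6 + L (I(k, L) = (L + k) + (6 - k) = 6 + L)
l(h, M) = 5 - M/3 + h/3 (l(h, M) = 3 + ((6 + h) - M)/3 = 3 + (6 + h - M)/3 = 3 + (2 - M/3 + h/3) = 5 - M/3 + h/3)
l(13, 6) + u(-2, r/(-1) - 4/(-2))*(-132) = (5 - 1/3*6 + (1/3)*13) + (13*(-6/(-1) - 4/(-2)))*(-132) = (5 - 2 + 13/3) + (13*(-6*(-1) - 4*(-1/2)))*(-132) = 22/3 + (13*(6 + 2))*(-132) = 22/3 + (13*8)*(-132) = 22/3 + 104*(-132) = 22/3 - 13728 = -41162/3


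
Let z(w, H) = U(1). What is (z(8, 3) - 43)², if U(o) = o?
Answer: 1764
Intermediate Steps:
z(w, H) = 1
(z(8, 3) - 43)² = (1 - 43)² = (-42)² = 1764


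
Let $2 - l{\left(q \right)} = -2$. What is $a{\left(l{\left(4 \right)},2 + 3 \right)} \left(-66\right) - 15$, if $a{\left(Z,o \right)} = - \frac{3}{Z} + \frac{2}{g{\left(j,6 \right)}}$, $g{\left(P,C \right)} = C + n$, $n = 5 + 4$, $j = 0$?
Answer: $\frac{257}{10} \approx 25.7$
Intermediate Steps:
$n = 9$
$l{\left(q \right)} = 4$ ($l{\left(q \right)} = 2 - -2 = 2 + 2 = 4$)
$g{\left(P,C \right)} = 9 + C$ ($g{\left(P,C \right)} = C + 9 = 9 + C$)
$a{\left(Z,o \right)} = \frac{2}{15} - \frac{3}{Z}$ ($a{\left(Z,o \right)} = - \frac{3}{Z} + \frac{2}{9 + 6} = - \frac{3}{Z} + \frac{2}{15} = \frac{2}{15} - \frac{3}{Z}$)
$a{\left(l{\left(4 \right)},2 + 3 \right)} \left(-66\right) - 15 = \left(\frac{2}{15} - \frac{3}{4}\right) \left(-66\right) - 15 = \left(- \frac{37}{60}\right) \left(-66\right) - 15 = \frac{407}{10} - 15 = \frac{257}{10}$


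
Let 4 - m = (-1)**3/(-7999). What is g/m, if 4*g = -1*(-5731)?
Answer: 45842269/127980 ≈ 358.20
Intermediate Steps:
m = 31995/7999 (m = 4 - (-1)**3/(-7999) = 4 - (-1)*(-1)/7999 = 4 - 1*1/7999 = 4 - 1/7999 = 31995/7999 ≈ 3.9999)
g = 5731/4 (g = (-1*(-5731))/4 = (1/4)*5731 = 5731/4 ≈ 1432.8)
g/m = 5731/(4*(31995/7999)) = (5731/4)*(7999/31995) = 45842269/127980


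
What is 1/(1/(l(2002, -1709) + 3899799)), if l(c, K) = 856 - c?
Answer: 3898653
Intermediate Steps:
1/(1/(l(2002, -1709) + 3899799)) = 1/(1/((856 - 1*2002) + 3899799)) = 1/(1/((856 - 2002) + 3899799)) = 1/(1/(-1146 + 3899799)) = 1/(1/3898653) = 3898653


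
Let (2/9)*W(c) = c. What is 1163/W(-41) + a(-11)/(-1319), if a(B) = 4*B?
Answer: -3051758/486711 ≈ -6.2702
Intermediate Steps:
W(c) = 9*c/2
1163/W(-41) + a(-11)/(-1319) = 1163/(((9/2)*(-41))) + (4*(-11))/(-1319) = 1163/(-369/2) - 44*(-1/1319) = 1163*(-2/369) + 44/1319 = -2326/369 + 44/1319 = -3051758/486711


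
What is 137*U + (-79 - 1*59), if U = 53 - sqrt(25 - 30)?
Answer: 7123 - 137*I*sqrt(5) ≈ 7123.0 - 306.34*I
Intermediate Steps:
U = 53 - I*sqrt(5) (U = 53 - sqrt(-5) = 53 - I*sqrt(5) ≈ 53.0 - 2.2361*I)
137*U + (-79 - 1*59) = 137*(53 - I*sqrt(5)) + (-79 - 1*59) = (7261 - 137*I*sqrt(5)) + (-79 - 59) = (7261 - 137*I*sqrt(5)) - 138 = 7123 - 137*I*sqrt(5)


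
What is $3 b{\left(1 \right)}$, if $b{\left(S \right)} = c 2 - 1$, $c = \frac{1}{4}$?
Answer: $- \frac{3}{2} \approx -1.5$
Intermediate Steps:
$c = \frac{1}{4} \approx 0.25$
$b{\left(S \right)} = - \frac{1}{2}$ ($b{\left(S \right)} = \frac{1}{4} \cdot 2 - 1 = \frac{1}{2} - 1 = - \frac{1}{2}$)
$3 b{\left(1 \right)} = 3 \left(- \frac{1}{2}\right) = - \frac{3}{2}$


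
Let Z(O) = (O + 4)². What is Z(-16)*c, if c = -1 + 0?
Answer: -144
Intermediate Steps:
Z(O) = (4 + O)²
c = -1
Z(-16)*c = (4 - 16)²*(-1) = (-12)²*(-1) = 144*(-1) = -144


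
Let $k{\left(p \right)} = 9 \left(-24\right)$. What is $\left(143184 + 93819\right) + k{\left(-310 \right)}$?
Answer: $236787$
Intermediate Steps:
$k{\left(p \right)} = -216$
$\left(143184 + 93819\right) + k{\left(-310 \right)} = \left(143184 + 93819\right) - 216 = 237003 - 216 = 236787$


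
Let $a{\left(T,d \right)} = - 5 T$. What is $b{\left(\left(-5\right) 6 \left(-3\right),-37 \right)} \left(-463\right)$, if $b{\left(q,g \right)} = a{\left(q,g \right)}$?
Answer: $208350$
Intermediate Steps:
$b{\left(q,g \right)} = - 5 q$
$b{\left(\left(-5\right) 6 \left(-3\right),-37 \right)} \left(-463\right) = - 5 \left(-5\right) 6 \left(-3\right) \left(-463\right) = - 5 \left(\left(-30\right) \left(-3\right)\right) \left(-463\right) = \left(-5\right) 90 \left(-463\right) = \left(-450\right) \left(-463\right) = 208350$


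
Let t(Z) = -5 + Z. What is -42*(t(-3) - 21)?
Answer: 1218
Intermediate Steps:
-42*(t(-3) - 21) = -42*((-5 - 3) - 21) = -42*(-8 - 21) = -42*(-29) = 1218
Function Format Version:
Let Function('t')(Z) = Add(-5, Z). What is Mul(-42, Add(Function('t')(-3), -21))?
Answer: 1218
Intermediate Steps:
Mul(-42, Add(Function('t')(-3), -21)) = Mul(-42, Add(Add(-5, -3), -21)) = Mul(-42, Add(-8, -21)) = Mul(-42, -29) = 1218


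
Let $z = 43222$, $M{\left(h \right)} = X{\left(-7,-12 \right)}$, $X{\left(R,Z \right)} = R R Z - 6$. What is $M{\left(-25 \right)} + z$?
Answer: $42628$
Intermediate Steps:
$X{\left(R,Z \right)} = -6 + Z R^{2}$ ($X{\left(R,Z \right)} = R^{2} Z - 6 = Z R^{2} - 6 = -6 + Z R^{2}$)
$M{\left(h \right)} = -594$ ($M{\left(h \right)} = -6 - 12 \left(-7\right)^{2} = -6 - 588 = -594$)
$M{\left(-25 \right)} + z = -594 + 43222 = 42628$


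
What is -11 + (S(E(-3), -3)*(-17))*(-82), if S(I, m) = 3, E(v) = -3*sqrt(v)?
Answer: 4171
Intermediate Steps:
-11 + (S(E(-3), -3)*(-17))*(-82) = -11 + (3*(-17))*(-82) = -11 - 51*(-82) = -11 + 4182 = 4171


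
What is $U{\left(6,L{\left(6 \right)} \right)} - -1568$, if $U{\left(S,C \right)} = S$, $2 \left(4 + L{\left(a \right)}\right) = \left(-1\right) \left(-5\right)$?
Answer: $1574$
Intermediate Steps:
$L{\left(a \right)} = - \frac{3}{2}$ ($L{\left(a \right)} = -4 + \frac{\left(-1\right) \left(-5\right)}{2} = -4 + \frac{1}{2} \cdot 5 = -4 + \frac{5}{2} = - \frac{3}{2}$)
$U{\left(6,L{\left(6 \right)} \right)} - -1568 = 6 - -1568 = 6 + 1568 = 1574$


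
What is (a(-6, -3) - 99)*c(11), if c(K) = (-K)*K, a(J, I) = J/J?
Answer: 11858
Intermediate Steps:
a(J, I) = 1
c(K) = -K²
(a(-6, -3) - 99)*c(11) = (1 - 99)*(-1*11²) = -(-98)*121 = -98*(-121) = 11858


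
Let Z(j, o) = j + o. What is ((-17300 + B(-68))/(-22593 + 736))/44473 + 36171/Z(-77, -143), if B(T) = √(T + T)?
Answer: -3196353192521/19440927220 - 2*I*√34/972046361 ≈ -164.41 - 1.1997e-8*I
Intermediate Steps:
B(T) = √2*√T (B(T) = √(2*T) = √2*√T)
((-17300 + B(-68))/(-22593 + 736))/44473 + 36171/Z(-77, -143) = ((-17300 + √2*√(-68))/(-22593 + 736))/44473 + 36171/(-77 - 143) = ((-17300 + √2*(2*I*√17))/(-21857))*(1/44473) + 36171/(-220) = ((-17300 + 2*I*√34)*(-1/21857))*(1/44473) + 36171*(-1/220) = (17300/21857 - 2*I*√34/21857)*(1/44473) - 36171/220 = (17300/972046361 - 2*I*√34/972046361) - 36171/220 = -3196353192521/19440927220 - 2*I*√34/972046361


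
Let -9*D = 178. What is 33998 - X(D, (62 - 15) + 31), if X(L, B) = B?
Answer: 33920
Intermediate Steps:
D = -178/9 (D = -⅑*178 = -178/9 ≈ -19.778)
33998 - X(D, (62 - 15) + 31) = 33998 - ((62 - 15) + 31) = 33998 - (47 + 31) = 33998 - 1*78 = 33998 - 78 = 33920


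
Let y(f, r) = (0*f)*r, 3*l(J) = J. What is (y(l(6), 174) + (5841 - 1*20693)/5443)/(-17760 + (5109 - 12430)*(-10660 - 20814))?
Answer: -7426/627042836771 ≈ -1.1843e-8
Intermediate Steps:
l(J) = J/3
y(f, r) = 0 (y(f, r) = 0*r = 0)
(y(l(6), 174) + (5841 - 1*20693)/5443)/(-17760 + (5109 - 12430)*(-10660 - 20814)) = (0 + (5841 - 1*20693)/5443)/(-17760 + (5109 - 12430)*(-10660 - 20814)) = (0 + (5841 - 20693)*(1/5443))/(-17760 - 7321*(-31474)) = (0 - 14852*1/5443)/(-17760 + 230421154) = (0 - 14852/5443)/230403394 = -14852/5443*1/230403394 = -7426/627042836771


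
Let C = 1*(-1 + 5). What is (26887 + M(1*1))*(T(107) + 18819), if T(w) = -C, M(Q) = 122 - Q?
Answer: 508155520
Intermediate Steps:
C = 4 (C = 1*4 = 4)
T(w) = -4 (T(w) = -1*4 = -4)
(26887 + M(1*1))*(T(107) + 18819) = (26887 + (122 - 1))*(-4 + 18819) = (26887 + (122 - 1*1))*18815 = (26887 + (122 - 1))*18815 = (26887 + 121)*18815 = 27008*18815 = 508155520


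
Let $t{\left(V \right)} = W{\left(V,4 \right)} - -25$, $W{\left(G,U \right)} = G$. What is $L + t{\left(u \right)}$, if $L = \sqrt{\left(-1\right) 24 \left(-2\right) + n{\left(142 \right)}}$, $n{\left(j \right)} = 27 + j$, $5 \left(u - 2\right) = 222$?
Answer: $\frac{357}{5} + \sqrt{217} \approx 86.131$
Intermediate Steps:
$u = \frac{232}{5}$ ($u = 2 + \frac{1}{5} \cdot 222 = 2 + \frac{222}{5} = \frac{232}{5} \approx 46.4$)
$t{\left(V \right)} = 25 + V$ ($t{\left(V \right)} = V - -25 = V + 25 = 25 + V$)
$L = \sqrt{217}$ ($L = \sqrt{\left(-1\right) 24 \left(-2\right) + \left(27 + 142\right)} = \sqrt{\left(-24\right) \left(-2\right) + 169} = \sqrt{48 + 169} = \sqrt{217} \approx 14.731$)
$L + t{\left(u \right)} = \sqrt{217} + \left(25 + \frac{232}{5}\right) = \sqrt{217} + \frac{357}{5} = \frac{357}{5} + \sqrt{217}$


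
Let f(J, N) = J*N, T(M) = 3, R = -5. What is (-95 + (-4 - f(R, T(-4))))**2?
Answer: 7056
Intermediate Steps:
(-95 + (-4 - f(R, T(-4))))**2 = (-95 + (-4 - (-5)*3))**2 = (-95 + (-4 - 1*(-15)))**2 = (-95 + (-4 + 15))**2 = (-95 + 11)**2 = (-84)**2 = 7056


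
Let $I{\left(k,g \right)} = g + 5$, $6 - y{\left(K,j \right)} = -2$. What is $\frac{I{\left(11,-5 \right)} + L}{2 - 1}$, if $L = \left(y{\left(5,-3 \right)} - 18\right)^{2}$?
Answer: $100$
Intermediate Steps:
$y{\left(K,j \right)} = 8$ ($y{\left(K,j \right)} = 6 - -2 = 6 + 2 = 8$)
$I{\left(k,g \right)} = 5 + g$
$L = 100$ ($L = \left(8 - 18\right)^{2} = \left(-10\right)^{2} = 100$)
$\frac{I{\left(11,-5 \right)} + L}{2 - 1} = \frac{\left(5 - 5\right) + 100}{2 - 1} = \frac{0 + 100}{1} = 1 \cdot 100 = 100$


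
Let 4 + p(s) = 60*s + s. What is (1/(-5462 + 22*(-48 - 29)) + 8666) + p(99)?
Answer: 105200355/7156 ≈ 14701.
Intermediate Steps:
p(s) = -4 + 61*s (p(s) = -4 + (60*s + s) = -4 + 61*s)
(1/(-5462 + 22*(-48 - 29)) + 8666) + p(99) = (1/(-5462 + 22*(-48 - 29)) + 8666) + (-4 + 61*99) = (1/(-5462 + 22*(-77)) + 8666) + (-4 + 6039) = (1/(-5462 - 1694) + 8666) + 6035 = (1/(-7156) + 8666) + 6035 = (-1/7156 + 8666) + 6035 = 62013895/7156 + 6035 = 105200355/7156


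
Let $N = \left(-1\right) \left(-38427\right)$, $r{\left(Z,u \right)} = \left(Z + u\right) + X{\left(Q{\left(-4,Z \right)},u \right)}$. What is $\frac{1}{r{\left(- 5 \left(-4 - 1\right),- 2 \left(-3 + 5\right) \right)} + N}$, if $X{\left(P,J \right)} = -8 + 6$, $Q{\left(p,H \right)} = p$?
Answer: $\frac{1}{38446} \approx 2.6011 \cdot 10^{-5}$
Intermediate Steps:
$X{\left(P,J \right)} = -2$
$r{\left(Z,u \right)} = -2 + Z + u$ ($r{\left(Z,u \right)} = \left(Z + u\right) - 2 = -2 + Z + u$)
$N = 38427$
$\frac{1}{r{\left(- 5 \left(-4 - 1\right),- 2 \left(-3 + 5\right) \right)} + N} = \frac{1}{\left(-2 - 5 \left(-4 - 1\right) - 2 \left(-3 + 5\right)\right) + 38427} = \frac{1}{\left(-2 - -25 - 4\right) + 38427} = \frac{1}{\left(-2 + 25 - 4\right) + 38427} = \frac{1}{19 + 38427} = \frac{1}{38446}$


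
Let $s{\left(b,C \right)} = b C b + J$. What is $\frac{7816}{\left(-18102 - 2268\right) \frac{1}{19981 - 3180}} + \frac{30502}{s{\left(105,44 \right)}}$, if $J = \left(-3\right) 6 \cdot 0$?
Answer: $- \frac{151669212133}{23527350} \approx -6446.5$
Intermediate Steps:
$J = 0$ ($J = \left(-18\right) 0 = 0$)
$s{\left(b,C \right)} = C b^{2}$ ($s{\left(b,C \right)} = b C b + 0 = C b b + 0 = C b^{2} + 0 = C b^{2}$)
$\frac{7816}{\left(-18102 - 2268\right) \frac{1}{19981 - 3180}} + \frac{30502}{s{\left(105,44 \right)}} = \frac{7816}{\left(-18102 - 2268\right) \frac{1}{19981 - 3180}} + \frac{30502}{44 \cdot 105^{2}} = \frac{7816}{\left(-20370\right) \frac{1}{16801}} + \frac{30502}{44 \cdot 11025} = \frac{7816}{\left(-20370\right) \frac{1}{16801}} + \frac{30502}{485100} = \frac{7816}{- \frac{20370}{16801}} + 30502 \cdot \frac{1}{485100} = 7816 \left(- \frac{16801}{20370}\right) + \frac{15251}{242550} = - \frac{65658308}{10185} + \frac{15251}{242550} = - \frac{151669212133}{23527350}$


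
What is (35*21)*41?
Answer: 30135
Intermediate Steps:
(35*21)*41 = 735*41 = 30135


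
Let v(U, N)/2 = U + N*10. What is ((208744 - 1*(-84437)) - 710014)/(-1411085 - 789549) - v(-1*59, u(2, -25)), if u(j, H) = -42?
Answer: 2108624205/2200634 ≈ 958.19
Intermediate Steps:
v(U, N) = 2*U + 20*N (v(U, N) = 2*(U + N*10) = 2*(U + 10*N) = 2*U + 20*N)
((208744 - 1*(-84437)) - 710014)/(-1411085 - 789549) - v(-1*59, u(2, -25)) = ((208744 - 1*(-84437)) - 710014)/(-1411085 - 789549) - (2*(-1*59) + 20*(-42)) = ((208744 + 84437) - 710014)/(-2200634) - (2*(-59) - 840) = (293181 - 710014)*(-1/2200634) - (-118 - 840) = -416833*(-1/2200634) - 1*(-958) = 416833/2200634 + 958 = 2108624205/2200634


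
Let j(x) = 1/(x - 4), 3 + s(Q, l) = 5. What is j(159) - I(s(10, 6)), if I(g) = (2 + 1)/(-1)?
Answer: 466/155 ≈ 3.0065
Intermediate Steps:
s(Q, l) = 2 (s(Q, l) = -3 + 5 = 2)
I(g) = -3 (I(g) = -1*3 = -3)
j(x) = 1/(-4 + x)
j(159) - I(s(10, 6)) = 1/(-4 + 159) - 1*(-3) = 1/155 + 3 = 466/155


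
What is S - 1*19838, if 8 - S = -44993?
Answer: 25163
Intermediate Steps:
S = 45001 (S = 8 - 1*(-44993) = 8 + 44993 = 45001)
S - 1*19838 = 45001 - 1*19838 = 45001 - 19838 = 25163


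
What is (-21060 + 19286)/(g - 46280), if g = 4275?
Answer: 1774/42005 ≈ 0.042233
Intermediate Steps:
(-21060 + 19286)/(g - 46280) = (-21060 + 19286)/(4275 - 46280) = -1774/(-42005) = -1774*(-1/42005) = 1774/42005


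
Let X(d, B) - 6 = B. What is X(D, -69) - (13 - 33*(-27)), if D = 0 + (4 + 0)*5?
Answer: -967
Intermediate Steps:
D = 20 (D = 0 + 4*5 = 0 + 20 = 20)
X(d, B) = 6 + B
X(D, -69) - (13 - 33*(-27)) = (6 - 69) - (13 - 33*(-27)) = -63 - (13 + 891) = -63 - 1*904 = -63 - 904 = -967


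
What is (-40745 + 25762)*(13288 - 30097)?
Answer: 251849247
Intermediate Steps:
(-40745 + 25762)*(13288 - 30097) = -14983*(-16809) = 251849247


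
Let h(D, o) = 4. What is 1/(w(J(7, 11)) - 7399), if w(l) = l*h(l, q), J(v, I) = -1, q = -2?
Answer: -1/7403 ≈ -0.00013508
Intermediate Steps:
w(l) = 4*l (w(l) = l*4 = 4*l)
1/(w(J(7, 11)) - 7399) = 1/(4*(-1) - 7399) = 1/(-4 - 7399) = 1/(-7403) = -1/7403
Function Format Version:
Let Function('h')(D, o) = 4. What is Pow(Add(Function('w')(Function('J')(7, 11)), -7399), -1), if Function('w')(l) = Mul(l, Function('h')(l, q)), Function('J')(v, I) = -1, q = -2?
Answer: Rational(-1, 7403) ≈ -0.00013508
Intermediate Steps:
Function('w')(l) = Mul(4, l) (Function('w')(l) = Mul(l, 4) = Mul(4, l))
Pow(Add(Function('w')(Function('J')(7, 11)), -7399), -1) = Pow(Add(Mul(4, -1), -7399), -1) = Pow(Add(-4, -7399), -1) = Pow(-7403, -1) = Rational(-1, 7403)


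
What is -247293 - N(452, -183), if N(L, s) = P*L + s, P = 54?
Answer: -271518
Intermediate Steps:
N(L, s) = s + 54*L (N(L, s) = 54*L + s = s + 54*L)
-247293 - N(452, -183) = -247293 - (-183 + 54*452) = -247293 - (-183 + 24408) = -247293 - 1*24225 = -247293 - 24225 = -271518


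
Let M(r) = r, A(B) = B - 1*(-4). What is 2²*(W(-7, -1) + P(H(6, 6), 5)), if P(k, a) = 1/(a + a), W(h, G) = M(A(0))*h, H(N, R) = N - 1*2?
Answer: -558/5 ≈ -111.60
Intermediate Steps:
A(B) = 4 + B (A(B) = B + 4 = 4 + B)
H(N, R) = -2 + N (H(N, R) = N - 2 = -2 + N)
W(h, G) = 4*h (W(h, G) = (4 + 0)*h = 4*h)
P(k, a) = 1/(2*a)
2²*(W(-7, -1) + P(H(6, 6), 5)) = 2²*(4*(-7) + (½)/5) = 4*(-28 + (½)*(⅕)) = 4*(-28 + ⅒) = 4*(-279/10) = -558/5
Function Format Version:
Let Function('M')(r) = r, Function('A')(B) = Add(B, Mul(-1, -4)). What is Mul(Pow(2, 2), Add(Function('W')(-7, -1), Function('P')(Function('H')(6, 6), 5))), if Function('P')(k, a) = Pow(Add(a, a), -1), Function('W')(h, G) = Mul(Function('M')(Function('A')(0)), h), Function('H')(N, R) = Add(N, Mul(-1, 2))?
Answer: Rational(-558, 5) ≈ -111.60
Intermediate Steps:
Function('A')(B) = Add(4, B) (Function('A')(B) = Add(B, 4) = Add(4, B))
Function('H')(N, R) = Add(-2, N) (Function('H')(N, R) = Add(N, -2) = Add(-2, N))
Function('W')(h, G) = Mul(4, h) (Function('W')(h, G) = Mul(Add(4, 0), h) = Mul(4, h))
Function('P')(k, a) = Mul(Rational(1, 2), Pow(a, -1)) (Function('P')(k, a) = Pow(Mul(2, a), -1) = Mul(Rational(1, 2), Pow(a, -1)))
Mul(Pow(2, 2), Add(Function('W')(-7, -1), Function('P')(Function('H')(6, 6), 5))) = Mul(Pow(2, 2), Add(Mul(4, -7), Mul(Rational(1, 2), Pow(5, -1)))) = Mul(4, Add(-28, Mul(Rational(1, 2), Rational(1, 5)))) = Mul(4, Add(-28, Rational(1, 10))) = Mul(4, Rational(-279, 10)) = Rational(-558, 5)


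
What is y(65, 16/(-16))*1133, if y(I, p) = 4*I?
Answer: 294580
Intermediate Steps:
y(65, 16/(-16))*1133 = (4*65)*1133 = 260*1133 = 294580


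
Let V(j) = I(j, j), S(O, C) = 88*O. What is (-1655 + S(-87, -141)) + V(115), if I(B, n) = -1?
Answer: -9312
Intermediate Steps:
V(j) = -1
(-1655 + S(-87, -141)) + V(115) = (-1655 + 88*(-87)) - 1 = (-1655 - 7656) - 1 = -9311 - 1 = -9312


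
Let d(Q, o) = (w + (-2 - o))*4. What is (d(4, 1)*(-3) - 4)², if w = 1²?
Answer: 400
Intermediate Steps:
w = 1
d(Q, o) = -4 - 4*o (d(Q, o) = (1 + (-2 - o))*4 = (-1 - o)*4 = -4 - 4*o)
(d(4, 1)*(-3) - 4)² = ((-4 - 4*1)*(-3) - 4)² = ((-4 - 4)*(-3) - 4)² = (-8*(-3) - 4)² = (24 - 4)² = 20² = 400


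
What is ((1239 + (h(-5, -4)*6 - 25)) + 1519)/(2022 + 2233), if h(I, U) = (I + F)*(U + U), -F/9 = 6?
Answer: 1113/851 ≈ 1.3079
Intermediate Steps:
F = -54 (F = -9*6 = -54)
h(I, U) = 2*U*(-54 + I) (h(I, U) = (I - 54)*(U + U) = (-54 + I)*(2*U) = 2*U*(-54 + I))
((1239 + (h(-5, -4)*6 - 25)) + 1519)/(2022 + 2233) = ((1239 + ((2*(-4)*(-54 - 5))*6 - 25)) + 1519)/(2022 + 2233) = ((1239 + ((2*(-4)*(-59))*6 - 25)) + 1519)/4255 = ((1239 + (472*6 - 25)) + 1519)*(1/4255) = ((1239 + (2832 - 25)) + 1519)*(1/4255) = ((1239 + 2807) + 1519)*(1/4255) = (4046 + 1519)*(1/4255) = 5565*(1/4255) = 1113/851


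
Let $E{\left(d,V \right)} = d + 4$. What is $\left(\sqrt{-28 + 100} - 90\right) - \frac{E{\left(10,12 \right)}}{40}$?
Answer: $- \frac{1807}{20} + 6 \sqrt{2} \approx -81.865$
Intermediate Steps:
$E{\left(d,V \right)} = 4 + d$
$\left(\sqrt{-28 + 100} - 90\right) - \frac{E{\left(10,12 \right)}}{40} = \left(\sqrt{-28 + 100} - 90\right) - \frac{4 + 10}{40} = \left(\sqrt{72} - 90\right) - 14 \cdot \frac{1}{40} = \left(6 \sqrt{2} - 90\right) - \frac{7}{20} = \left(-90 + 6 \sqrt{2}\right) - \frac{7}{20} = - \frac{1807}{20} + 6 \sqrt{2}$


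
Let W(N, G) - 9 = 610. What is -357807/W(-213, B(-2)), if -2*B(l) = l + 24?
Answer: -357807/619 ≈ -578.04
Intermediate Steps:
B(l) = -12 - l/2 (B(l) = -(l + 24)/2 = -(24 + l)/2 = -12 - l/2)
W(N, G) = 619 (W(N, G) = 9 + 610 = 619)
-357807/W(-213, B(-2)) = -357807/619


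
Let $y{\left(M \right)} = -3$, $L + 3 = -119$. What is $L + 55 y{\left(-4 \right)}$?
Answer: $-287$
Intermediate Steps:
$L = -122$ ($L = -3 - 119 = -122$)
$L + 55 y{\left(-4 \right)} = -122 + 55 \left(-3\right) = -122 - 165 = -287$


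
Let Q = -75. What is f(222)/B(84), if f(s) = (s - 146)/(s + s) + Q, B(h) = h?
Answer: -4153/4662 ≈ -0.89082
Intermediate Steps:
f(s) = -75 + (-146 + s)/(2*s) (f(s) = (s - 146)/(s + s) - 75 = (-146 + s)/((2*s)) - 75 = (-146 + s)*(1/(2*s)) - 75 = (-146 + s)/(2*s) - 75 = -75 + (-146 + s)/(2*s))
f(222)/B(84) = (-149/2 - 73/222)/84 = (-149/2 - 73*1/222)*(1/84) = (-149/2 - 73/222)*(1/84) = -8306/111*1/84 = -4153/4662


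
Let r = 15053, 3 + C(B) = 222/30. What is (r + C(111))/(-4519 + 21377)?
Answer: 75287/84290 ≈ 0.89319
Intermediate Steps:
C(B) = 22/5 (C(B) = -3 + 222/30 = -3 + 222*(1/30) = -3 + 37/5 = 22/5)
(r + C(111))/(-4519 + 21377) = (15053 + 22/5)/(-4519 + 21377) = (75287/5)/16858 = (75287/5)*(1/16858) = 75287/84290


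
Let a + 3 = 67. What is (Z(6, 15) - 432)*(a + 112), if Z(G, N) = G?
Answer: -74976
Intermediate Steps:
a = 64 (a = -3 + 67 = 64)
(Z(6, 15) - 432)*(a + 112) = (6 - 432)*(64 + 112) = -426*176 = -74976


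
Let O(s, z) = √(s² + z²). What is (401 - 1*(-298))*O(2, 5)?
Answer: 699*√29 ≈ 3764.2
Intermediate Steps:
(401 - 1*(-298))*O(2, 5) = (401 - 1*(-298))*√(2² + 5²) = (401 + 298)*√(4 + 25) = 699*√29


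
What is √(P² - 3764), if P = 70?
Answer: 4*√71 ≈ 33.705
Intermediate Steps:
√(P² - 3764) = √(70² - 3764) = √(4900 - 3764) = √1136 = 4*√71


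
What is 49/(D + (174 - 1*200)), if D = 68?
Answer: 7/6 ≈ 1.1667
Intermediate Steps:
49/(D + (174 - 1*200)) = 49/(68 + (174 - 1*200)) = 49/(68 + (174 - 200)) = 49/(68 - 26) = 49/42 = (1/42)*49 = 7/6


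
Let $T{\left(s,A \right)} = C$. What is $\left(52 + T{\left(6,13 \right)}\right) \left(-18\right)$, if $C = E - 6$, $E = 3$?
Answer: $-882$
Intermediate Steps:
$C = -3$ ($C = 3 - 6 = -3$)
$T{\left(s,A \right)} = -3$
$\left(52 + T{\left(6,13 \right)}\right) \left(-18\right) = \left(52 - 3\right) \left(-18\right) = 49 \left(-18\right) = -882$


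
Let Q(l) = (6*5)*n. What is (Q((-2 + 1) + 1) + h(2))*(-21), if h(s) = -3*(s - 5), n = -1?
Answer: 441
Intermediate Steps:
h(s) = 15 - 3*s (h(s) = -3*(-5 + s) = 15 - 3*s)
Q(l) = -30 (Q(l) = (6*5)*(-1) = 30*(-1) = -30)
(Q((-2 + 1) + 1) + h(2))*(-21) = (-30 + (15 - 3*2))*(-21) = (-30 + (15 - 6))*(-21) = (-30 + 9)*(-21) = -21*(-21) = 441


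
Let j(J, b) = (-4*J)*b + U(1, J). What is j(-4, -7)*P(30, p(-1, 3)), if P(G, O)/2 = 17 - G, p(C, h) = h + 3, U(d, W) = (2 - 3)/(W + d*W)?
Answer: 11635/4 ≈ 2908.8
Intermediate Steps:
U(d, W) = -1/(W + W*d)
p(C, h) = 3 + h
P(G, O) = 34 - 2*G (P(G, O) = 2*(17 - G) = 34 - 2*G)
j(J, b) = -1/(2*J) - 4*J*b (j(J, b) = (-4*J)*b - 1/(J*(1 + 1)) = -4*J*b - 1/(J*2) = -4*J*b - 1*1/2/J = -4*J*b - 1/(2*J) = -1/(2*J) - 4*J*b)
j(-4, -7)*P(30, p(-1, 3)) = (-1/2/(-4) - 4*(-4)*(-7))*(34 - 2*30) = (-1/2*(-1/4) - 112)*(34 - 60) = (1/8 - 112)*(-26) = -895/8*(-26) = 11635/4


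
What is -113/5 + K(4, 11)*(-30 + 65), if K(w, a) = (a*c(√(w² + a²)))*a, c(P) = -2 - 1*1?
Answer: -63638/5 ≈ -12728.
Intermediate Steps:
c(P) = -3 (c(P) = -2 - 1 = -3)
K(w, a) = -3*a² (K(w, a) = (a*(-3))*a = (-3*a)*a = -3*a²)
-113/5 + K(4, 11)*(-30 + 65) = -113/5 + (-3*11²)*(-30 + 65) = -113*⅕ - 3*121*35 = -113/5 - 363*35 = -113/5 - 12705 = -63638/5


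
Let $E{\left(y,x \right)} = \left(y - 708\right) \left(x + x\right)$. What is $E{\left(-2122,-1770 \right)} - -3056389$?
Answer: $13074589$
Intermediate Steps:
$E{\left(y,x \right)} = 2 x \left(-708 + y\right)$ ($E{\left(y,x \right)} = \left(-708 + y\right) 2 x = 2 x \left(-708 + y\right)$)
$E{\left(-2122,-1770 \right)} - -3056389 = 2 \left(-1770\right) \left(-708 - 2122\right) - -3056389 = 2 \left(-1770\right) \left(-2830\right) + 3056389 = 10018200 + 3056389 = 13074589$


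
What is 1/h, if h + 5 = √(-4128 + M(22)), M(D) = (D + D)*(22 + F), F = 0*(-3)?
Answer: -1/637 - 2*I*√790/3185 ≈ -0.0015699 - 0.01765*I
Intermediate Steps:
F = 0
M(D) = 44*D (M(D) = (D + D)*(22 + 0) = (2*D)*22 = 44*D)
h = -5 + 2*I*√790 (h = -5 + √(-4128 + 44*22) = -5 + √(-4128 + 968) = -5 + √(-3160) = -5 + 2*I*√790 ≈ -5.0 + 56.214*I)
1/h = 1/(-5 + 2*I*√790)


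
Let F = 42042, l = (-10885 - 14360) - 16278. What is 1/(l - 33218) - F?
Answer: -3142261123/74741 ≈ -42042.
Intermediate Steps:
l = -41523 (l = -25245 - 16278 = -41523)
1/(l - 33218) - F = 1/(-41523 - 33218) - 1*42042 = 1/(-74741) - 42042 = -1/74741 - 42042 = -3142261123/74741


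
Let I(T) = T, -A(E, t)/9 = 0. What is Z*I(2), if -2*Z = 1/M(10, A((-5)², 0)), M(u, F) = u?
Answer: -⅒ ≈ -0.10000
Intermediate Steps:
A(E, t) = 0 (A(E, t) = -9*0 = 0)
Z = -1/20 (Z = -½/10 = -½*⅒ = -1/20 ≈ -0.050000)
Z*I(2) = -1/20*2 = -⅒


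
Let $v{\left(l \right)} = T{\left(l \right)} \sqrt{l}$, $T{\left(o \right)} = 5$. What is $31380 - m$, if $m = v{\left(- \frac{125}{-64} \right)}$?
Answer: $31380 - \frac{25 \sqrt{5}}{8} \approx 31373.0$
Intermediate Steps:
$v{\left(l \right)} = 5 \sqrt{l}$
$m = \frac{25 \sqrt{5}}{8}$ ($m = 5 \sqrt{- \frac{125}{-64}} = 5 \sqrt{\left(-125\right) \left(- \frac{1}{64}\right)} = 5 \sqrt{\frac{125}{64}} = 5 \frac{5 \sqrt{5}}{8} = \frac{25 \sqrt{5}}{8} \approx 6.9877$)
$31380 - m = 31380 - \frac{25 \sqrt{5}}{8}$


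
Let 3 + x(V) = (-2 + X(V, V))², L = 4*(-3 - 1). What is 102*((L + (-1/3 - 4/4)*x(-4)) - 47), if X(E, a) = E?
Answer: -10914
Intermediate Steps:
L = -16 (L = 4*(-4) = -16)
x(V) = -3 + (-2 + V)²
102*((L + (-1/3 - 4/4)*x(-4)) - 47) = 102*((-16 + (-1/3 - 4/4)*(-3 + (-2 - 4)²)) - 47) = 102*((-16 + (-1*⅓ - 4*¼)*(-3 + (-6)²)) - 47) = 102*((-16 + (-⅓ - 1)*(-3 + 36)) - 47) = 102*((-16 - 4/3*33) - 47) = 102*((-16 - 44) - 47) = 102*(-60 - 47) = 102*(-107) = -10914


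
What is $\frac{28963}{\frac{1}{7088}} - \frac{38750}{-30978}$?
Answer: $\frac{3179732864191}{15489} \approx 2.0529 \cdot 10^{8}$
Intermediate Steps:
$\frac{28963}{\frac{1}{7088}} - \frac{38750}{-30978} = 28963 \frac{1}{\frac{1}{7088}} - - \frac{19375}{15489} = 28963 \cdot 7088 + \frac{19375}{15489} = 205289744 + \frac{19375}{15489} = \frac{3179732864191}{15489}$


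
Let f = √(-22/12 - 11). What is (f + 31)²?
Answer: (186 + I*√462)²/36 ≈ 948.17 + 222.11*I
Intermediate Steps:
f = I*√462/6 (f = √(-22*1/12 - 11) = √(-11/6 - 11) = √(-77/6) = I*√462/6 ≈ 3.5824*I)
(f + 31)² = (I*√462/6 + 31)² = (31 + I*√462/6)²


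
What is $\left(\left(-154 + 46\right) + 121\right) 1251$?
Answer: $16263$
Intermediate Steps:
$\left(\left(-154 + 46\right) + 121\right) 1251 = \left(-108 + 121\right) 1251 = 13 \cdot 1251 = 16263$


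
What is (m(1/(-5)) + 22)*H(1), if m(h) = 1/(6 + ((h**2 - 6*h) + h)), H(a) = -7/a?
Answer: -27279/176 ≈ -154.99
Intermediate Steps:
m(h) = 1/(6 + h**2 - 5*h) (m(h) = 1/(6 + (h**2 - 5*h)) = 1/(6 + h**2 - 5*h))
(m(1/(-5)) + 22)*H(1) = (1/(6 + (1/(-5))**2 - 5/(-5)) + 22)*(-7/1) = (1/(6 + (1*(-1/5))**2 - 5*(-1)/5) + 22)*(-7*1) = (1/(6 + (-1/5)**2 - 5*(-1/5)) + 22)*(-7) = (1/(6 + 1/25 + 1) + 22)*(-7) = (1/(176/25) + 22)*(-7) = (25/176 + 22)*(-7) = (3897/176)*(-7) = -27279/176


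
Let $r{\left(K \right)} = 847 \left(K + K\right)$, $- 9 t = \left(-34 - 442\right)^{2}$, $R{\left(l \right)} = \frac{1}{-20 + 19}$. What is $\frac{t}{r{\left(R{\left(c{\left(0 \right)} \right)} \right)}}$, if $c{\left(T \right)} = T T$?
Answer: $\frac{16184}{1089} \approx 14.861$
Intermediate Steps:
$c{\left(T \right)} = T^{2}$
$R{\left(l \right)} = -1$ ($R{\left(l \right)} = \frac{1}{-1} = -1$)
$t = - \frac{226576}{9}$ ($t = - \frac{\left(-34 - 442\right)^{2}}{9} = - \frac{\left(-476\right)^{2}}{9} = \left(- \frac{1}{9}\right) 226576 = - \frac{226576}{9} \approx -25175.0$)
$r{\left(K \right)} = 1694 K$ ($r{\left(K \right)} = 847 \cdot 2 K = 1694 K$)
$\frac{t}{r{\left(R{\left(c{\left(0 \right)} \right)} \right)}} = - \frac{226576}{9 \cdot 1694 \left(-1\right)} = - \frac{226576}{9 \left(-1694\right)} = \left(- \frac{226576}{9}\right) \left(- \frac{1}{1694}\right) = \frac{16184}{1089}$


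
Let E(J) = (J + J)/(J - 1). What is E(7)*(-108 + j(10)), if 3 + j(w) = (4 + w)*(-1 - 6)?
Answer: -1463/3 ≈ -487.67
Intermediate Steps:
j(w) = -31 - 7*w (j(w) = -3 + (4 + w)*(-1 - 6) = -3 + (4 + w)*(-7) = -3 + (-28 - 7*w) = -31 - 7*w)
E(J) = 2*J/(-1 + J) (E(J) = (2*J)/(-1 + J) = 2*J/(-1 + J))
E(7)*(-108 + j(10)) = (2*7/(-1 + 7))*(-108 + (-31 - 7*10)) = (2*7/6)*(-108 + (-31 - 70)) = (2*7*(⅙))*(-108 - 101) = (7/3)*(-209) = -1463/3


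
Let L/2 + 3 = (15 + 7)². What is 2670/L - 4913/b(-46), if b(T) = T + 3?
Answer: 2420558/20683 ≈ 117.03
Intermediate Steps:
b(T) = 3 + T
L = 962 (L = -6 + 2*(15 + 7)² = -6 + 2*22² = -6 + 2*484 = -6 + 968 = 962)
2670/L - 4913/b(-46) = 2670/962 - 4913/(3 - 46) = 2670*(1/962) - 4913/(-43) = 1335/481 - 4913*(-1/43) = 1335/481 + 4913/43 = 2420558/20683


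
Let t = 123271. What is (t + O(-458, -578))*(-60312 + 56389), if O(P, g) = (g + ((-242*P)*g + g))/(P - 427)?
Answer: -226434512559/295 ≈ -7.6758e+8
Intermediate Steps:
O(P, g) = (2*g - 242*P*g)/(-427 + P) (O(P, g) = (g + (-242*P*g + g))/(-427 + P) = (g + (g - 242*P*g))/(-427 + P) = (2*g - 242*P*g)/(-427 + P))
(t + O(-458, -578))*(-60312 + 56389) = (123271 + 2*(-578)*(1 - 121*(-458))/(-427 - 458))*(-60312 + 56389) = (123271 + 2*(-578)*(1 + 55418)/(-885))*(-3923) = (123271 + 2*(-578)*(-1/885)*55419)*(-3923) = (123271 + 21354788/295)*(-3923) = (57719733/295)*(-3923) = -226434512559/295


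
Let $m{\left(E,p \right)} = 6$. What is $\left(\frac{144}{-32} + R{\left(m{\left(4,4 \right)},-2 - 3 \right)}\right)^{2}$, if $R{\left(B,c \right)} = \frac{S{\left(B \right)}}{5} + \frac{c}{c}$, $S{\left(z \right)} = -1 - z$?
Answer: $\frac{2401}{100} \approx 24.01$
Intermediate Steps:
$R{\left(B,c \right)} = \frac{4}{5} - \frac{B}{5}$ ($R{\left(B,c \right)} = \frac{-1 - B}{5} + \frac{c}{c} = \left(-1 - B\right) \frac{1}{5} + 1 = \left(- \frac{1}{5} - \frac{B}{5}\right) + 1 = \frac{4}{5} - \frac{B}{5}$)
$\left(\frac{144}{-32} + R{\left(m{\left(4,4 \right)},-2 - 3 \right)}\right)^{2} = \left(\frac{144}{-32} + \left(\frac{4}{5} - \frac{6}{5}\right)\right)^{2} = \left(144 \left(- \frac{1}{32}\right) + \left(\frac{4}{5} - \frac{6}{5}\right)\right)^{2} = \left(- \frac{9}{2} - \frac{2}{5}\right)^{2} = \left(- \frac{49}{10}\right)^{2} = \frac{2401}{100}$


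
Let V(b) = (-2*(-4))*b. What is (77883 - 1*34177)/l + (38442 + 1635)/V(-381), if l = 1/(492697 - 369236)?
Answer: 5482322236097/1016 ≈ 5.3960e+9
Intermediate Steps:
l = 1/123461 ≈ 8.0997e-6
V(b) = 8*b
(77883 - 1*34177)/l + (38442 + 1635)/V(-381) = (77883 - 1*34177)/(1/123461) + (38442 + 1635)/((8*(-381))) = (77883 - 34177)*123461 + 40077/(-3048) = 43706*123461 + 40077*(-1/3048) = 5395986466 - 13359/1016 = 5482322236097/1016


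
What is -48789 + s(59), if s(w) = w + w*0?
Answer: -48730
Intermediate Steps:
s(w) = w (s(w) = w + 0 = w)
-48789 + s(59) = -48789 + 59 = -48730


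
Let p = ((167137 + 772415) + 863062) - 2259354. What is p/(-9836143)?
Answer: 456740/9836143 ≈ 0.046435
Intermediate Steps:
p = -456740 (p = (939552 + 863062) - 2259354 = 1802614 - 2259354 = -456740)
p/(-9836143) = -456740/(-9836143) = -456740*(-1/9836143) = 456740/9836143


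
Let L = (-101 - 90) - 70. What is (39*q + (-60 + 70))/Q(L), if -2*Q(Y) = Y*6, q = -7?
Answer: -263/783 ≈ -0.33589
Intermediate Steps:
L = -261 (L = -191 - 70 = -261)
Q(Y) = -3*Y (Q(Y) = -Y*6/2 = -3*Y)
(39*q + (-60 + 70))/Q(L) = (39*(-7) + (-60 + 70))/((-3*(-261))) = (-273 + 10)/783 = -263*1/783 = -263/783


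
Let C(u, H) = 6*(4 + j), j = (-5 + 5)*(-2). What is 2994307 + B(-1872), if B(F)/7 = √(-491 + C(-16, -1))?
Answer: 2994307 + 7*I*√467 ≈ 2.9943e+6 + 151.27*I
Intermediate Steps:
j = 0 (j = 0*(-2) = 0)
C(u, H) = 24 (C(u, H) = 6*(4 + 0) = 6*4 = 24)
B(F) = 7*I*√467 (B(F) = 7*√(-491 + 24) = 7*√(-467) = 7*(I*√467) = 7*I*√467)
2994307 + B(-1872) = 2994307 + 7*I*√467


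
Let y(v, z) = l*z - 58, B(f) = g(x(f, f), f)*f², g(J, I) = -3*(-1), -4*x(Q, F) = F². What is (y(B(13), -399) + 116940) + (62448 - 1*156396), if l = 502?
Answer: -177364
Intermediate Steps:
x(Q, F) = -F²/4
g(J, I) = 3
B(f) = 3*f²
y(v, z) = -58 + 502*z (y(v, z) = 502*z - 58 = -58 + 502*z)
(y(B(13), -399) + 116940) + (62448 - 1*156396) = ((-58 + 502*(-399)) + 116940) + (62448 - 1*156396) = ((-58 - 200298) + 116940) + (62448 - 156396) = (-200356 + 116940) - 93948 = -83416 - 93948 = -177364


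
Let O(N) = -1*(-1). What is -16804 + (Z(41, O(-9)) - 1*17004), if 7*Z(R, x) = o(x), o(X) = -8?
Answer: -236664/7 ≈ -33809.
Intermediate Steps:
O(N) = 1
Z(R, x) = -8/7 (Z(R, x) = (⅐)*(-8) = -8/7)
-16804 + (Z(41, O(-9)) - 1*17004) = -16804 + (-8/7 - 1*17004) = -16804 + (-8/7 - 17004) = -16804 - 119036/7 = -236664/7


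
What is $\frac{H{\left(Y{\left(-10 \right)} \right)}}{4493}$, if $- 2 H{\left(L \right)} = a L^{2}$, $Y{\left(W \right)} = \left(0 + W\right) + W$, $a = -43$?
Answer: $\frac{8600}{4493} \approx 1.9141$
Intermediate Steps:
$Y{\left(W \right)} = 2 W$ ($Y{\left(W \right)} = W + W = 2 W$)
$H{\left(L \right)} = \frac{43 L^{2}}{2}$ ($H{\left(L \right)} = - \frac{\left(-43\right) L^{2}}{2} = \frac{43 L^{2}}{2}$)
$\frac{H{\left(Y{\left(-10 \right)} \right)}}{4493} = \frac{\frac{43}{2} \left(2 \left(-10\right)\right)^{2}}{4493} = \frac{43 \left(-20\right)^{2}}{2} \cdot \frac{1}{4493} = \frac{43}{2} \cdot 400 \cdot \frac{1}{4493} = 8600 \cdot \frac{1}{4493} = \frac{8600}{4493}$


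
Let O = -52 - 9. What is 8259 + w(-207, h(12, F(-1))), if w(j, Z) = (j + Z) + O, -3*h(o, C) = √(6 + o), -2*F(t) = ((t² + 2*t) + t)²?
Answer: 7991 - √2 ≈ 7989.6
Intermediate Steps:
O = -61
F(t) = -(t² + 3*t)²/2 (F(t) = -((t² + 2*t) + t)²/2 = -(t² + 3*t)²/2)
h(o, C) = -√(6 + o)/3
w(j, Z) = -61 + Z + j (w(j, Z) = (j + Z) - 61 = (Z + j) - 61 = -61 + Z + j)
8259 + w(-207, h(12, F(-1))) = 8259 + (-61 - √(6 + 12)/3 - 207) = 8259 + (-61 - √2 - 207) = 8259 + (-268 - √2) = 7991 - √2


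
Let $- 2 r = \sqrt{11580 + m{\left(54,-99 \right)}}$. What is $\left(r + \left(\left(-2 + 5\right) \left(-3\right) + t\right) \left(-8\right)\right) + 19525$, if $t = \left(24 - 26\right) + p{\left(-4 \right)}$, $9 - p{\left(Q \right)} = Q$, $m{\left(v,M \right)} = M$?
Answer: $19509 - \frac{\sqrt{11481}}{2} \approx 19455.0$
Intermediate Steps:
$p{\left(Q \right)} = 9 - Q$
$r = - \frac{\sqrt{11481}}{2}$ ($r = - \frac{\sqrt{11580 - 99}}{2} = - \frac{\sqrt{11481}}{2} \approx -53.575$)
$t = 11$ ($t = \left(24 - 26\right) + \left(9 - -4\right) = -2 + \left(9 + 4\right) = -2 + 13 = 11$)
$\left(r + \left(\left(-2 + 5\right) \left(-3\right) + t\right) \left(-8\right)\right) + 19525 = \left(- \frac{\sqrt{11481}}{2} + \left(\left(-2 + 5\right) \left(-3\right) + 11\right) \left(-8\right)\right) + 19525 = \left(- \frac{\sqrt{11481}}{2} + \left(3 \left(-3\right) + 11\right) \left(-8\right)\right) + 19525 = \left(- \frac{\sqrt{11481}}{2} + \left(-9 + 11\right) \left(-8\right)\right) + 19525 = \left(- \frac{\sqrt{11481}}{2} + 2 \left(-8\right)\right) + 19525 = \left(- \frac{\sqrt{11481}}{2} - 16\right) + 19525 = \left(-16 - \frac{\sqrt{11481}}{2}\right) + 19525 = 19509 - \frac{\sqrt{11481}}{2}$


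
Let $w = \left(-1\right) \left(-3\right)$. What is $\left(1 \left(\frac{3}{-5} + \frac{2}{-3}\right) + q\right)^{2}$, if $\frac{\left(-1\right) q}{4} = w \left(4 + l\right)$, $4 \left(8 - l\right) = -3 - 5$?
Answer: $\frac{6446521}{225} \approx 28651.0$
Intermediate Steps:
$l = 10$ ($l = 8 - \frac{-3 - 5}{4} = 8 - -2 = 8 + 2 = 10$)
$w = 3$
$q = -168$ ($q = - 4 \cdot 3 \left(4 + 10\right) = - 4 \cdot 3 \cdot 14 = \left(-4\right) 42 = -168$)
$\left(1 \left(\frac{3}{-5} + \frac{2}{-3}\right) + q\right)^{2} = \left(1 \left(\frac{3}{-5} + \frac{2}{-3}\right) - 168\right)^{2} = \left(1 \left(3 \left(- \frac{1}{5}\right) + 2 \left(- \frac{1}{3}\right)\right) - 168\right)^{2} = \left(1 \left(- \frac{3}{5} - \frac{2}{3}\right) - 168\right)^{2} = \left(1 \left(- \frac{19}{15}\right) - 168\right)^{2} = \left(- \frac{19}{15} - 168\right)^{2} = \left(- \frac{2539}{15}\right)^{2} = \frac{6446521}{225}$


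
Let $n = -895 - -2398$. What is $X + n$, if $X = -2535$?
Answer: $-1032$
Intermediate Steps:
$n = 1503$ ($n = -895 + 2398 = 1503$)
$X + n = -2535 + 1503 = -1032$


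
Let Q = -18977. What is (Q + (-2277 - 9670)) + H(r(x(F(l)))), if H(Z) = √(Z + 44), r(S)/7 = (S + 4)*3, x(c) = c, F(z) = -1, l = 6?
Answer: -30924 + √107 ≈ -30914.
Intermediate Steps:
r(S) = 84 + 21*S (r(S) = 7*((S + 4)*3) = 7*((4 + S)*3) = 7*(12 + 3*S) = 84 + 21*S)
H(Z) = √(44 + Z)
(Q + (-2277 - 9670)) + H(r(x(F(l)))) = (-18977 + (-2277 - 9670)) + √(44 + (84 + 21*(-1))) = (-18977 - 11947) + √(44 + (84 - 21)) = -30924 + √(44 + 63) = -30924 + √107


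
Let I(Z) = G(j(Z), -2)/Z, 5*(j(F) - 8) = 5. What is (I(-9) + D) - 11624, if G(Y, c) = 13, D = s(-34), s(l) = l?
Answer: -104935/9 ≈ -11659.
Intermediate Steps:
D = -34
j(F) = 9 (j(F) = 8 + (⅕)*5 = 8 + 1 = 9)
I(Z) = 13/Z
(I(-9) + D) - 11624 = (13/(-9) - 34) - 11624 = (13*(-⅑) - 34) - 11624 = (-13/9 - 34) - 11624 = -319/9 - 11624 = -104935/9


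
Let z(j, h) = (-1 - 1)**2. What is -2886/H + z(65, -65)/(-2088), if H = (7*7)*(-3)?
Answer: 502115/25578 ≈ 19.631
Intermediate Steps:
z(j, h) = 4 (z(j, h) = (-2)**2 = 4)
H = -147 (H = 49*(-3) = -147)
-2886/H + z(65, -65)/(-2088) = -2886/(-147) + 4/(-2088) = -2886*(-1/147) + 4*(-1/2088) = 962/49 - 1/522 = 502115/25578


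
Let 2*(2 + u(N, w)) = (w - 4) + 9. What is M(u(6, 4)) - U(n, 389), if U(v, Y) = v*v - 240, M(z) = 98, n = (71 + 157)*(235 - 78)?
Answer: -1281353278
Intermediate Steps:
u(N, w) = ½ + w/2 (u(N, w) = -2 + ((w - 4) + 9)/2 = -2 + ((-4 + w) + 9)/2 = -2 + (5 + w)/2 = -2 + (5/2 + w/2) = ½ + w/2)
n = 35796 (n = 228*157 = 35796)
U(v, Y) = -240 + v² (U(v, Y) = v² - 240 = -240 + v²)
M(u(6, 4)) - U(n, 389) = 98 - (-240 + 35796²) = 98 - (-240 + 1281353616) = 98 - 1*1281353376 = 98 - 1281353376 = -1281353278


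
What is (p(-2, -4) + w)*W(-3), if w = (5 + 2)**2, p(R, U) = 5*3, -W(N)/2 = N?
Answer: 384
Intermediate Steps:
W(N) = -2*N
p(R, U) = 15
w = 49 (w = 7**2 = 49)
(p(-2, -4) + w)*W(-3) = (15 + 49)*(-2*(-3)) = 64*6 = 384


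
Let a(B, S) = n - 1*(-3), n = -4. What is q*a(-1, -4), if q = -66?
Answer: 66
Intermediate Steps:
a(B, S) = -1 (a(B, S) = -4 - 1*(-3) = -4 + 3 = -1)
q*a(-1, -4) = -66*(-1) = 66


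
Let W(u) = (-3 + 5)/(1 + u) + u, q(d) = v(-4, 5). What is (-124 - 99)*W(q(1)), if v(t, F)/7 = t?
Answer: 169034/27 ≈ 6260.5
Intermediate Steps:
v(t, F) = 7*t
q(d) = -28 (q(d) = 7*(-4) = -28)
W(u) = u + 2/(1 + u) (W(u) = 2/(1 + u) + u = u + 2/(1 + u))
(-124 - 99)*W(q(1)) = (-124 - 99)*((2 - 28 + (-28)²)/(1 - 28)) = -223*(2 - 28 + 784)/(-27) = -(-223)*758/27 = -223*(-758/27) = 169034/27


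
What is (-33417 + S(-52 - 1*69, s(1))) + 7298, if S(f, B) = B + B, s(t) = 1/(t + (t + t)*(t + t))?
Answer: -130593/5 ≈ -26119.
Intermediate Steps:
s(t) = 1/(t + 4*t²) (s(t) = 1/(t + (2*t)*(2*t)) = 1/(t + 4*t²))
S(f, B) = 2*B
(-33417 + S(-52 - 1*69, s(1))) + 7298 = (-33417 + 2*(1/(1*(1 + 4*1)))) + 7298 = (-33417 + 2*(1/(1 + 4))) + 7298 = (-33417 + 2*(1/5)) + 7298 = (-33417 + 2*(1*(⅕))) + 7298 = (-33417 + 2*(⅕)) + 7298 = (-33417 + ⅖) + 7298 = -167083/5 + 7298 = -130593/5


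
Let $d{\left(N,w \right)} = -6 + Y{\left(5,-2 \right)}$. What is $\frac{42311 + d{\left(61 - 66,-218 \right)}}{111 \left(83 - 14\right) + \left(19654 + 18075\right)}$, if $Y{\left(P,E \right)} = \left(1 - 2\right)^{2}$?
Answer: $\frac{21153}{22694} \approx 0.9321$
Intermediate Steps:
$Y{\left(P,E \right)} = 1$ ($Y{\left(P,E \right)} = \left(-1\right)^{2} = 1$)
$d{\left(N,w \right)} = -5$ ($d{\left(N,w \right)} = -6 + 1 = -5$)
$\frac{42311 + d{\left(61 - 66,-218 \right)}}{111 \left(83 - 14\right) + \left(19654 + 18075\right)} = \frac{42311 - 5}{111 \left(83 - 14\right) + \left(19654 + 18075\right)} = \frac{42306}{111 \cdot 69 + 37729} = \frac{42306}{7659 + 37729} = \frac{42306}{45388} = 42306 \cdot \frac{1}{45388} = \frac{21153}{22694}$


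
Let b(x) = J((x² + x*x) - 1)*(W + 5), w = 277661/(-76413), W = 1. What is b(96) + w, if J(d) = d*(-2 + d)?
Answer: 155728883286061/76413 ≈ 2.0380e+9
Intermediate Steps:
w = -277661/76413 (w = 277661*(-1/76413) = -277661/76413 ≈ -3.6337)
b(x) = 6*(-1 + 2*x²)*(-3 + 2*x²) (b(x) = (((x² + x*x) - 1)*(-2 + ((x² + x*x) - 1)))*(1 + 5) = (((x² + x²) - 1)*(-2 + ((x² + x²) - 1)))*6 = ((2*x² - 1)*(-2 + (2*x² - 1)))*6 = ((-1 + 2*x²)*(-2 + (-1 + 2*x²)))*6 = ((-1 + 2*x²)*(-3 + 2*x²))*6 = 6*(-1 + 2*x²)*(-3 + 2*x²))
b(96) + w = (18 - 48*96² + 24*96⁴) - 277661/76413 = (18 - 48*9216 + 24*84934656) - 277661/76413 = (18 - 442368 + 2038431744) - 277661/76413 = 2037989394 - 277661/76413 = 155728883286061/76413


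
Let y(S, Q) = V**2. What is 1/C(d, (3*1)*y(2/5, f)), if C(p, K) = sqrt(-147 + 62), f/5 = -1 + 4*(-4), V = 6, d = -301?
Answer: -I*sqrt(85)/85 ≈ -0.10847*I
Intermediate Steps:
f = -85 (f = 5*(-1 + 4*(-4)) = 5*(-1 - 16) = 5*(-17) = -85)
y(S, Q) = 36 (y(S, Q) = 6**2 = 36)
C(p, K) = I*sqrt(85) (C(p, K) = sqrt(-85) = I*sqrt(85))
1/C(d, (3*1)*y(2/5, f)) = 1/(I*sqrt(85)) = -I*sqrt(85)/85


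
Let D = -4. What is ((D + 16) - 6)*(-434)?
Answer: -2604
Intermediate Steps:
((D + 16) - 6)*(-434) = ((-4 + 16) - 6)*(-434) = (12 - 6)*(-434) = 6*(-434) = -2604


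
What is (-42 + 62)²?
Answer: 400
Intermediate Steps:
(-42 + 62)² = 20² = 400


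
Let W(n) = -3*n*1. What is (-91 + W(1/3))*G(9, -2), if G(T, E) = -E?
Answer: -184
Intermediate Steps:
W(n) = -3*n
(-91 + W(1/3))*G(9, -2) = (-91 - 3/3)*(-1*(-2)) = (-91 - 3/3)*2 = (-91 - 3*1/3)*2 = (-91 - 1)*2 = -92*2 = -184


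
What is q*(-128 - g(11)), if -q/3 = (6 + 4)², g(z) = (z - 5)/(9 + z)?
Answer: 38490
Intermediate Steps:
g(z) = (-5 + z)/(9 + z)
q = -300 (q = -3*(6 + 4)² = -3*10² = -3*100 = -300)
q*(-128 - g(11)) = -300*(-128 - (-5 + 11)/(9 + 11)) = -300*(-128 - 6/20) = -300*(-128 - 1*3/10) = -300*(-128 - 3/10) = -300*(-1283/10) = 38490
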